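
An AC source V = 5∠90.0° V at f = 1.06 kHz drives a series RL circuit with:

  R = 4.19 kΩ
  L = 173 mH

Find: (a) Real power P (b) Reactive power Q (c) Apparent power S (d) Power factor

Step 1 — Angular frequency: ω = 2π·f = 2π·1060 = 6660 rad/s.
Step 2 — Component impedances:
  R: Z = R = 4190 Ω
  L: Z = jωL = j·6660·0.173 = 0 + j1152 Ω
Step 3 — Series combination: Z_total = R + L = 4190 + j1152 Ω = 4346∠15.4° Ω.
Step 4 — Source phasor: V = 5∠90.0° V = 0 + j5 V.
Step 5 — Current: I = V / Z = 0.0003051 + j0.001109 A = 0.001151∠74.6° A.
Step 6 — Complex power: S = V·I* = 0.005547 + j0.001525 VA.
Step 7 — Real power: P = Re(S) = 0.005547 W.
Step 8 — Reactive power: Q = Im(S) = 0.001525 VAR.
Step 9 — Apparent power: |S| = 0.005753 VA.
Step 10 — Power factor: PF = P/|S| = 0.9642 (lagging).

(a) P = 0.005547 W  (b) Q = 0.001525 VAR  (c) S = 0.005753 VA  (d) PF = 0.9642 (lagging)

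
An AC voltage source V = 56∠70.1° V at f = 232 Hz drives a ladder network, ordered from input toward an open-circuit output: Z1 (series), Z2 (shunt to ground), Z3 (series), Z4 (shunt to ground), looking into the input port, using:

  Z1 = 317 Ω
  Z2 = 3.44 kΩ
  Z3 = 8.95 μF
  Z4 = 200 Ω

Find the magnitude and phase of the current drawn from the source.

Step 1 — Angular frequency: ω = 2π·f = 2π·232 = 1458 rad/s.
Step 2 — Component impedances:
  Z1: Z = R = 317 Ω
  Z2: Z = R = 3440 Ω
  Z3: Z = 1/(jωC) = -j/(ω·C) = 0 - j76.65 Ω
  Z4: Z = R = 200 Ω
Step 3 — Ladder network (open output): work backward from the far end, alternating series and parallel combinations. Z_in = 507.5 - j68.43 Ω = 512∠-7.7° Ω.
Step 4 — Source phasor: V = 56∠70.1° V = 19.06 + j52.66 V.
Step 5 — Ohm's law: I = V / Z_total = (19.06 + j52.66) / (507.5 - j68.43) = 0.02315 + j0.1069 A.
Step 6 — Convert to polar: |I| = 0.1094 A, ∠I = 77.8°.

I = 0.1094∠77.8° A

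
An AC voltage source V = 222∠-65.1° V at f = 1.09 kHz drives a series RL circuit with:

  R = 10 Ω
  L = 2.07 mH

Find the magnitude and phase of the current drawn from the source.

Step 1 — Angular frequency: ω = 2π·f = 2π·1090 = 6849 rad/s.
Step 2 — Component impedances:
  R: Z = R = 10 Ω
  L: Z = jωL = j·6849·0.00207 = 0 + j14.18 Ω
Step 3 — Series combination: Z_total = R + L = 10 + j14.18 Ω = 17.35∠54.8° Ω.
Step 4 — Source phasor: V = 222∠-65.1° V = 93.47 - j201.4 V.
Step 5 — Ohm's law: I = V / Z_total = (93.47 - j201.4) / (10 + j14.18) = -6.379 - j11.09 A.
Step 6 — Convert to polar: |I| = 12.8 A, ∠I = -119.9°.

I = 12.8∠-119.9° A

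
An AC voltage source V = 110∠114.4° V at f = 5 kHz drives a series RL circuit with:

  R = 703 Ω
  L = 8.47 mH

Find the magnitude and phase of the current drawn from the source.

Step 1 — Angular frequency: ω = 2π·f = 2π·5000 = 3.142e+04 rad/s.
Step 2 — Component impedances:
  R: Z = R = 703 Ω
  L: Z = jωL = j·3.142e+04·0.00847 = 0 + j266.1 Ω
Step 3 — Series combination: Z_total = R + L = 703 + j266.1 Ω = 751.7∠20.7° Ω.
Step 4 — Source phasor: V = 110∠114.4° V = -45.44 + j100.2 V.
Step 5 — Ohm's law: I = V / Z_total = (-45.44 + j100.2) / (703 + j266.1) = -0.009362 + j0.146 A.
Step 6 — Convert to polar: |I| = 0.1463 A, ∠I = 93.7°.

I = 0.1463∠93.7° A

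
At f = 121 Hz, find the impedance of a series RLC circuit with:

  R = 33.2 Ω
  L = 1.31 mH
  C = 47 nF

Step 1 — Angular frequency: ω = 2π·f = 2π·121 = 760.3 rad/s.
Step 2 — Component impedances:
  R: Z = R = 33.2 Ω
  L: Z = jωL = j·760.3·0.00131 = 0 + j0.9959 Ω
  C: Z = 1/(jωC) = -j/(ω·C) = 0 - j2.799e+04 Ω
Step 3 — Series combination: Z_total = R + L + C = 33.2 - j2.798e+04 Ω = 2.798e+04∠-89.9° Ω.

Z = 33.2 - j2.798e+04 Ω = 2.798e+04∠-89.9° Ω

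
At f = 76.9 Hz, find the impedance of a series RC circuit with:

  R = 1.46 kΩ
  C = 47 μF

Step 1 — Angular frequency: ω = 2π·f = 2π·76.9 = 483.2 rad/s.
Step 2 — Component impedances:
  R: Z = R = 1460 Ω
  C: Z = 1/(jωC) = -j/(ω·C) = 0 - j44.03 Ω
Step 3 — Series combination: Z_total = R + C = 1460 - j44.03 Ω = 1461∠-1.7° Ω.

Z = 1460 - j44.03 Ω = 1461∠-1.7° Ω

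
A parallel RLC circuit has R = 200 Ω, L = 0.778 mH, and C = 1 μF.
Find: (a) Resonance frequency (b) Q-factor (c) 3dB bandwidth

Step 1 — Resonance: ω₀ = 1/√(LC) = 1/√(0.000778·1e-06) = 3.585e+04 rad/s.
Step 2 — f₀ = ω₀/(2π) = 5706 Hz.
Step 3 — Parallel Q: Q = R/(ω₀L) = 200/(3.585e+04·0.000778) = 7.17.
Step 4 — Bandwidth: Δω = ω₀/Q = 5000 rad/s; BW = Δω/(2π) = 795.8 Hz.

(a) f₀ = 5706 Hz  (b) Q = 7.17  (c) BW = 795.8 Hz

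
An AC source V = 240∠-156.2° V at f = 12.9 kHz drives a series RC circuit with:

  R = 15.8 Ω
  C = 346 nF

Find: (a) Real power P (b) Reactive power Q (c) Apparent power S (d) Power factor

Step 1 — Angular frequency: ω = 2π·f = 2π·1.29e+04 = 8.105e+04 rad/s.
Step 2 — Component impedances:
  R: Z = R = 15.8 Ω
  C: Z = 1/(jωC) = -j/(ω·C) = 0 - j35.66 Ω
Step 3 — Series combination: Z_total = R + C = 15.8 - j35.66 Ω = 39∠-66.1° Ω.
Step 4 — Source phasor: V = 240∠-156.2° V = -219.6 - j96.85 V.
Step 5 — Current: I = V / Z = -0.01054 - j6.154 A = 6.154∠-90.1° A.
Step 6 — Complex power: S = V·I* = 598.3 - j1350 VA.
Step 7 — Real power: P = Re(S) = 598.3 W.
Step 8 — Reactive power: Q = Im(S) = -1350 VAR.
Step 9 — Apparent power: |S| = 1477 VA.
Step 10 — Power factor: PF = P/|S| = 0.4051 (leading).

(a) P = 598.3 W  (b) Q = -1350 VAR  (c) S = 1477 VA  (d) PF = 0.4051 (leading)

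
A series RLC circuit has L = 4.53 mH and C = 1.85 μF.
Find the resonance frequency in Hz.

Step 1 — Resonance condition Im(Z)=0 gives ω₀ = 1/√(LC).
Step 2 — ω₀ = 1/√(0.00453·1.85e-06) = 1.092e+04 rad/s.
Step 3 — f₀ = ω₀/(2π) = 1739 Hz.

f₀ = 1739 Hz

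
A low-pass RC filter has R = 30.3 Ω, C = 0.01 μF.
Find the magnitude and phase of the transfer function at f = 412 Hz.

Step 1 — Angular frequency: ω = 2π·412 = 2589 rad/s.
Step 2 — Transfer function: H(jω) = 1/(1 + jωRC).
Step 3 — Denominator: 1 + jωRC = 1 + j·2589·30.3·1e-08 = 1 + j0.0007844.
Step 4 — H = 1 - j0.0007844.
Step 5 — Magnitude: |H| = 1 (-0.0 dB); phase: φ = -0.0°.

|H| = 1 (-0.0 dB), φ = -0.0°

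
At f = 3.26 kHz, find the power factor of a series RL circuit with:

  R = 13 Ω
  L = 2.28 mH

Step 1 — Angular frequency: ω = 2π·f = 2π·3260 = 2.048e+04 rad/s.
Step 2 — Component impedances:
  R: Z = R = 13 Ω
  L: Z = jωL = j·2.048e+04·0.00228 = 0 + j46.7 Ω
Step 3 — Series combination: Z_total = R + L = 13 + j46.7 Ω = 48.48∠74.4° Ω.
Step 4 — Power factor: PF = cos(φ) = Re(Z)/|Z| = 13/48.48 = 0.2682.
Step 5 — Type: Im(Z) = 46.7 ⇒ lagging (phase φ = 74.4°).

PF = 0.2682 (lagging, φ = 74.4°)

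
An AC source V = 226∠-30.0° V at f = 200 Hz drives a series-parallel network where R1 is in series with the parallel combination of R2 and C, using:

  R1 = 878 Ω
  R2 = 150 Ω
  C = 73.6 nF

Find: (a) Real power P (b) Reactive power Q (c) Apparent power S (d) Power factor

Step 1 — Angular frequency: ω = 2π·f = 2π·200 = 1257 rad/s.
Step 2 — Component impedances:
  R1: Z = R = 878 Ω
  R2: Z = R = 150 Ω
  C: Z = 1/(jωC) = -j/(ω·C) = 0 - j1.081e+04 Ω
Step 3 — Parallel branch: R2 || C = 1/(1/R2 + 1/C) = 150 - j2.081 Ω.
Step 4 — Series with R1: Z_total = R1 + (R2 || C) = 1028 - j2.081 Ω = 1028∠-0.1° Ω.
Step 5 — Source phasor: V = 226∠-30.0° V = 195.7 - j113 V.
Step 6 — Current: I = V / Z = 0.1906 - j0.1095 A = 0.2199∠-29.9° A.
Step 7 — Complex power: S = V·I* = 49.69 - j0.1006 VA.
Step 8 — Real power: P = Re(S) = 49.69 W.
Step 9 — Reactive power: Q = Im(S) = -0.1006 VAR.
Step 10 — Apparent power: |S| = 49.69 VA.
Step 11 — Power factor: PF = P/|S| = 1 (leading).

(a) P = 49.69 W  (b) Q = -0.1006 VAR  (c) S = 49.69 VA  (d) PF = 1 (leading)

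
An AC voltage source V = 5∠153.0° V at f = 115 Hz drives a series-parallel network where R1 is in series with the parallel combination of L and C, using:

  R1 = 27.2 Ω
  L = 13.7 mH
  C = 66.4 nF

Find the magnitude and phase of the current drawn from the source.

Step 1 — Angular frequency: ω = 2π·f = 2π·115 = 722.6 rad/s.
Step 2 — Component impedances:
  R1: Z = R = 27.2 Ω
  L: Z = jωL = j·722.6·0.0137 = 0 + j9.899 Ω
  C: Z = 1/(jωC) = -j/(ω·C) = 0 - j2.084e+04 Ω
Step 3 — Parallel branch: L || C = 1/(1/L + 1/C) = 0 + j9.904 Ω.
Step 4 — Series with R1: Z_total = R1 + (L || C) = 27.2 + j9.904 Ω = 28.95∠20.0° Ω.
Step 5 — Source phasor: V = 5∠153.0° V = -4.455 + j2.27 V.
Step 6 — Ohm's law: I = V / Z_total = (-4.455 + j2.27) / (27.2 + j9.904) = -0.1178 + j0.1263 A.
Step 7 — Convert to polar: |I| = 0.1727 A, ∠I = 133.0°.

I = 0.1727∠133.0° A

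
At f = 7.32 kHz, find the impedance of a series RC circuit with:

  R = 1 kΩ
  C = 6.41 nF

Step 1 — Angular frequency: ω = 2π·f = 2π·7320 = 4.599e+04 rad/s.
Step 2 — Component impedances:
  R: Z = R = 1000 Ω
  C: Z = 1/(jωC) = -j/(ω·C) = 0 - j3392 Ω
Step 3 — Series combination: Z_total = R + C = 1000 - j3392 Ω = 3536∠-73.6° Ω.

Z = 1000 - j3392 Ω = 3536∠-73.6° Ω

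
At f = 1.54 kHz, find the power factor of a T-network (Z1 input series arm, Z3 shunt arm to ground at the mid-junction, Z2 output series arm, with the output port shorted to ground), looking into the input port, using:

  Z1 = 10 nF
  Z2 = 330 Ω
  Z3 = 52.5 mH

Step 1 — Angular frequency: ω = 2π·f = 2π·1540 = 9676 rad/s.
Step 2 — Component impedances:
  Z1: Z = 1/(jωC) = -j/(ω·C) = 0 - j1.033e+04 Ω
  Z2: Z = R = 330 Ω
  Z3: Z = jωL = j·9676·0.0525 = 0 + j508 Ω
Step 3 — With the output port shorted to ground, the output series arm Z2 runs from the junction to ground; the shunt arm Z3 also runs from the junction to ground. They appear in parallel: Z3 || Z2 = 232.1 + j150.8 Ω.
Step 4 — Series with input arm Z1: Z_in = Z1 + (Z3 || Z2) = 232.1 - j1.018e+04 Ω = 1.019e+04∠-88.7° Ω.
Step 5 — Power factor: PF = cos(φ) = Re(Z)/|Z| = 232.1/1.019e+04 = 0.02278.
Step 6 — Type: Im(Z) = -1.018e+04 ⇒ leading (phase φ = -88.7°).

PF = 0.02278 (leading, φ = -88.7°)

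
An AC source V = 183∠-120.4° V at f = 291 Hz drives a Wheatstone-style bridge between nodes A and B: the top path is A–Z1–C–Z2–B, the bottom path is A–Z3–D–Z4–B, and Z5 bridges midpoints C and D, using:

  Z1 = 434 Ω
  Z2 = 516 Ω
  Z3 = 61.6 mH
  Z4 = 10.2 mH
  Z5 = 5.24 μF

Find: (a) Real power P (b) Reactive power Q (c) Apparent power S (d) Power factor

Step 1 — Angular frequency: ω = 2π·f = 2π·291 = 1828 rad/s.
Step 2 — Component impedances:
  Z1: Z = R = 434 Ω
  Z2: Z = R = 516 Ω
  Z3: Z = jωL = j·1828·0.0616 = 0 + j112.6 Ω
  Z4: Z = jωL = j·1828·0.0102 = 0 + j18.65 Ω
  Z5: Z = 1/(jωC) = -j/(ω·C) = 0 - j104.4 Ω
Step 3 — Bridge requires nodal analysis (the Z5 bridge couples midpoints C and D, so the two paths cannot be reduced to a simple series/parallel combination). Setting node B to ground and injecting 1 A at node A, the 3-node admittance system at A, C, D solves to V_A = Z_AB = 28.77 + j128.8 Ω = 132∠77.4° Ω.
Step 4 — Source phasor: V = 183∠-120.4° V = -92.6 - j157.8 V.
Step 5 — Current: I = V / Z = -1.32 + j0.424 A = 1.386∠162.2° A.
Step 6 — Complex power: S = V·I* = 55.29 + j247.6 VA.
Step 7 — Real power: P = Re(S) = 55.29 W.
Step 8 — Reactive power: Q = Im(S) = 247.6 VAR.
Step 9 — Apparent power: |S| = 253.7 VA.
Step 10 — Power factor: PF = P/|S| = 0.218 (lagging).

(a) P = 55.29 W  (b) Q = 247.6 VAR  (c) S = 253.7 VA  (d) PF = 0.218 (lagging)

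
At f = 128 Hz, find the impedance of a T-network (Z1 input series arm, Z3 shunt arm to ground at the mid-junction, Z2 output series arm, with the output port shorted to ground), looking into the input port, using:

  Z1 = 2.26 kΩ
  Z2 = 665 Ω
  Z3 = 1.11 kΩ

Step 1 — Angular frequency: ω = 2π·f = 2π·128 = 804.2 rad/s.
Step 2 — Component impedances:
  Z1: Z = R = 2260 Ω
  Z2: Z = R = 665 Ω
  Z3: Z = R = 1110 Ω
Step 3 — With the output port shorted to ground, the output series arm Z2 runs from the junction to ground; the shunt arm Z3 also runs from the junction to ground. They appear in parallel: Z3 || Z2 = 415.9 Ω.
Step 4 — Series with input arm Z1: Z_in = Z1 + (Z3 || Z2) = 2676 Ω = 2676∠0.0° Ω.

Z = 2676 Ω = 2676∠0.0° Ω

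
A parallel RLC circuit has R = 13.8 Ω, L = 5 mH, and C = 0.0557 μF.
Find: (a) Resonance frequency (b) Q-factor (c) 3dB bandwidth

Step 1 — Resonance: ω₀ = 1/√(LC) = 1/√(0.005·5.57e-08) = 5.992e+04 rad/s.
Step 2 — f₀ = ω₀/(2π) = 9537 Hz.
Step 3 — Parallel Q: Q = R/(ω₀L) = 13.8/(5.992e+04·0.005) = 0.04606.
Step 4 — Bandwidth: Δω = ω₀/Q = 1.301e+06 rad/s; BW = Δω/(2π) = 2.071e+05 Hz.

(a) f₀ = 9537 Hz  (b) Q = 0.04606  (c) BW = 2.071e+05 Hz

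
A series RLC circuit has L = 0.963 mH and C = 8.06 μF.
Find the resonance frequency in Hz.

Step 1 — Resonance condition Im(Z)=0 gives ω₀ = 1/√(LC).
Step 2 — ω₀ = 1/√(0.000963·8.06e-06) = 1.135e+04 rad/s.
Step 3 — f₀ = ω₀/(2π) = 1807 Hz.

f₀ = 1807 Hz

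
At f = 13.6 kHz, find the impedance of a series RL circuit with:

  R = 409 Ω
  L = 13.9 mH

Step 1 — Angular frequency: ω = 2π·f = 2π·1.36e+04 = 8.545e+04 rad/s.
Step 2 — Component impedances:
  R: Z = R = 409 Ω
  L: Z = jωL = j·8.545e+04·0.0139 = 0 + j1188 Ω
Step 3 — Series combination: Z_total = R + L = 409 + j1188 Ω = 1256∠71.0° Ω.

Z = 409 + j1188 Ω = 1256∠71.0° Ω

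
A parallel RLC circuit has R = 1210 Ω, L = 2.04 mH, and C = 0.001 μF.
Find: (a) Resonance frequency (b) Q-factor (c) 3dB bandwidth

Step 1 — Resonance: ω₀ = 1/√(LC) = 1/√(0.00204·1e-09) = 7.001e+05 rad/s.
Step 2 — f₀ = ω₀/(2π) = 1.114e+05 Hz.
Step 3 — Parallel Q: Q = R/(ω₀L) = 1210/(7.001e+05·0.00204) = 0.8472.
Step 4 — Bandwidth: Δω = ω₀/Q = 8.264e+05 rad/s; BW = Δω/(2π) = 1.315e+05 Hz.

(a) f₀ = 1.114e+05 Hz  (b) Q = 0.8472  (c) BW = 1.315e+05 Hz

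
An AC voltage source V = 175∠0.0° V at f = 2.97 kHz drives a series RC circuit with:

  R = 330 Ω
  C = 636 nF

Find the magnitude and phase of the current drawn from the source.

Step 1 — Angular frequency: ω = 2π·f = 2π·2970 = 1.866e+04 rad/s.
Step 2 — Component impedances:
  R: Z = R = 330 Ω
  C: Z = 1/(jωC) = -j/(ω·C) = 0 - j84.26 Ω
Step 3 — Series combination: Z_total = R + C = 330 - j84.26 Ω = 340.6∠-14.3° Ω.
Step 4 — Source phasor: V = 175∠0.0° V = 175 V.
Step 5 — Ohm's law: I = V / Z_total = (175) / (330 - j84.26) = 0.4978 + j0.1271 A.
Step 6 — Convert to polar: |I| = 0.5138 A, ∠I = 14.3°.

I = 0.5138∠14.3° A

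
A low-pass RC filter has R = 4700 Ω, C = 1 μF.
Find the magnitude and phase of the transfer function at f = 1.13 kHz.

Step 1 — Angular frequency: ω = 2π·1130 = 7100 rad/s.
Step 2 — Transfer function: H(jω) = 1/(1 + jωRC).
Step 3 — Denominator: 1 + jωRC = 1 + j·7100·4700·1e-06 = 1 + j33.37.
Step 4 — H = 0.0008972 - j0.02994.
Step 5 — Magnitude: |H| = 0.02995 (-30.5 dB); phase: φ = -88.3°.

|H| = 0.02995 (-30.5 dB), φ = -88.3°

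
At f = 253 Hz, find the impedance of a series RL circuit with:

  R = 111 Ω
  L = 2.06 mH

Step 1 — Angular frequency: ω = 2π·f = 2π·253 = 1590 rad/s.
Step 2 — Component impedances:
  R: Z = R = 111 Ω
  L: Z = jωL = j·1590·0.00206 = 0 + j3.275 Ω
Step 3 — Series combination: Z_total = R + L = 111 + j3.275 Ω = 111∠1.7° Ω.

Z = 111 + j3.275 Ω = 111∠1.7° Ω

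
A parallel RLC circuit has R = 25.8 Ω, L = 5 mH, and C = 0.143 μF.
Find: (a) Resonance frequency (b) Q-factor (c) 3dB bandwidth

Step 1 — Resonance: ω₀ = 1/√(LC) = 1/√(0.005·1.43e-07) = 3.74e+04 rad/s.
Step 2 — f₀ = ω₀/(2π) = 5952 Hz.
Step 3 — Parallel Q: Q = R/(ω₀L) = 25.8/(3.74e+04·0.005) = 0.138.
Step 4 — Bandwidth: Δω = ω₀/Q = 2.71e+05 rad/s; BW = Δω/(2π) = 4.314e+04 Hz.

(a) f₀ = 5952 Hz  (b) Q = 0.138  (c) BW = 4.314e+04 Hz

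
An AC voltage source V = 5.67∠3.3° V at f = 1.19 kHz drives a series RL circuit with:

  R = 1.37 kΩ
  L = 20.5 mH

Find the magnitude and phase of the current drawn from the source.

Step 1 — Angular frequency: ω = 2π·f = 2π·1190 = 7477 rad/s.
Step 2 — Component impedances:
  R: Z = R = 1370 Ω
  L: Z = jωL = j·7477·0.0205 = 0 + j153.3 Ω
Step 3 — Series combination: Z_total = R + L = 1370 + j153.3 Ω = 1379∠6.4° Ω.
Step 4 — Source phasor: V = 5.67∠3.3° V = 5.661 + j0.3264 V.
Step 5 — Ohm's law: I = V / Z_total = (5.661 + j0.3264) / (1370 + j153.3) = 0.004107 - j0.0002213 A.
Step 6 — Convert to polar: |I| = 0.004113 A, ∠I = -3.1°.

I = 0.004113∠-3.1° A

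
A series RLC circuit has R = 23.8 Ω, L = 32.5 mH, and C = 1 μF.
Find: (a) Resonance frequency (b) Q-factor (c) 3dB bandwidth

Step 1 — Resonance: ω₀ = 1/√(LC) = 1/√(0.0325·1e-06) = 5547 rad/s.
Step 2 — f₀ = ω₀/(2π) = 882.8 Hz.
Step 3 — Series Q: Q = ω₀L/R = 5547·0.0325/23.8 = 7.575.
Step 4 — Bandwidth: Δω = ω₀/Q = 732.3 rad/s; BW = Δω/(2π) = 116.6 Hz.

(a) f₀ = 882.8 Hz  (b) Q = 7.575  (c) BW = 116.6 Hz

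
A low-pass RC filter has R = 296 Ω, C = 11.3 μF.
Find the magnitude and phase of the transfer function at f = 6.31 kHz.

Step 1 — Angular frequency: ω = 2π·6310 = 3.965e+04 rad/s.
Step 2 — Transfer function: H(jω) = 1/(1 + jωRC).
Step 3 — Denominator: 1 + jωRC = 1 + j·3.965e+04·296·1.13e-05 = 1 + j132.6.
Step 4 — H = 5.686e-05 - j0.00754.
Step 5 — Magnitude: |H| = 0.007541 (-42.5 dB); phase: φ = -89.6°.

|H| = 0.007541 (-42.5 dB), φ = -89.6°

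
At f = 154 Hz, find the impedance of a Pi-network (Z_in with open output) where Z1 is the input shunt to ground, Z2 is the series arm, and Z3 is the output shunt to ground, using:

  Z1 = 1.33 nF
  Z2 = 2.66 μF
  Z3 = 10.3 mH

Step 1 — Angular frequency: ω = 2π·f = 2π·154 = 967.6 rad/s.
Step 2 — Component impedances:
  Z1: Z = 1/(jωC) = -j/(ω·C) = 0 - j7.77e+05 Ω
  Z2: Z = 1/(jωC) = -j/(ω·C) = 0 - j388.5 Ω
  Z3: Z = jωL = j·967.6·0.0103 = 0 + j9.966 Ω
Step 3 — With open output, the series arm Z2 and the output shunt Z3 appear in series to ground: Z2 + Z3 = 0 - j378.6 Ω.
Step 4 — Parallel with input shunt Z1: Z_in = Z1 || (Z2 + Z3) = 0 - j378.4 Ω = 378.4∠-90.0° Ω.

Z = 0 - j378.4 Ω = 378.4∠-90.0° Ω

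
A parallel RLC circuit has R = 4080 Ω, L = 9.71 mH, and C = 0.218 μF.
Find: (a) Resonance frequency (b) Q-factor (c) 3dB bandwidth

Step 1 — Resonance: ω₀ = 1/√(LC) = 1/√(0.00971·2.18e-07) = 2.174e+04 rad/s.
Step 2 — f₀ = ω₀/(2π) = 3459 Hz.
Step 3 — Parallel Q: Q = R/(ω₀L) = 4080/(2.174e+04·0.00971) = 19.33.
Step 4 — Bandwidth: Δω = ω₀/Q = 1124 rad/s; BW = Δω/(2π) = 178.9 Hz.

(a) f₀ = 3459 Hz  (b) Q = 19.33  (c) BW = 178.9 Hz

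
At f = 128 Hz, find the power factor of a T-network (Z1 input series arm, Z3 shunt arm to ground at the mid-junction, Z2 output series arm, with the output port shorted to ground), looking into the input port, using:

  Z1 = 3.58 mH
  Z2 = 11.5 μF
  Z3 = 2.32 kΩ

Step 1 — Angular frequency: ω = 2π·f = 2π·128 = 804.2 rad/s.
Step 2 — Component impedances:
  Z1: Z = jωL = j·804.2·0.00358 = 0 + j2.879 Ω
  Z2: Z = 1/(jωC) = -j/(ω·C) = 0 - j108.1 Ω
  Z3: Z = R = 2320 Ω
Step 3 — With the output port shorted to ground, the output series arm Z2 runs from the junction to ground; the shunt arm Z3 also runs from the junction to ground. They appear in parallel: Z3 || Z2 = 5.028 - j107.9 Ω.
Step 4 — Series with input arm Z1: Z_in = Z1 + (Z3 || Z2) = 5.028 - j105 Ω = 105.1∠-87.3° Ω.
Step 5 — Power factor: PF = cos(φ) = Re(Z)/|Z| = 5.028/105.13 = 0.04783.
Step 6 — Type: Im(Z) = -105 ⇒ leading (phase φ = -87.3°).

PF = 0.04783 (leading, φ = -87.3°)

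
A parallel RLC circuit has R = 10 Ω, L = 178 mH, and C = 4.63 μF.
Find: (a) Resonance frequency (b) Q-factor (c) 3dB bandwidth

Step 1 — Resonance: ω₀ = 1/√(LC) = 1/√(0.178·4.63e-06) = 1102 rad/s.
Step 2 — f₀ = ω₀/(2π) = 175.3 Hz.
Step 3 — Parallel Q: Q = R/(ω₀L) = 10/(1102·0.178) = 0.051.
Step 4 — Bandwidth: Δω = ω₀/Q = 2.16e+04 rad/s; BW = Δω/(2π) = 3437 Hz.

(a) f₀ = 175.3 Hz  (b) Q = 0.051  (c) BW = 3437 Hz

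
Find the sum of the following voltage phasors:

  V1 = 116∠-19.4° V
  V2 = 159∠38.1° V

Step 1 — Convert each phasor to rectangular form:
  V1 = 116·(cos(-19.4°) + j·sin(-19.4°)) = 109.4 - j38.53 V
  V2 = 159·(cos(38.1°) + j·sin(38.1°)) = 125.1 + j98.11 V
Step 2 — Sum components: V_total = 234.5 + j59.58 V.
Step 3 — Convert to polar: |V_total| = 242 V, ∠V_total = 14.3°.

V_total = 242∠14.3° V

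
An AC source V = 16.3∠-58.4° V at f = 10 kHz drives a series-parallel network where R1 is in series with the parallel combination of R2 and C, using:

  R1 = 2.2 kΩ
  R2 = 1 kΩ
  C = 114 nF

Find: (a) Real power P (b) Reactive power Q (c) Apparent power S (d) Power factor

Step 1 — Angular frequency: ω = 2π·f = 2π·1e+04 = 6.283e+04 rad/s.
Step 2 — Component impedances:
  R1: Z = R = 2200 Ω
  R2: Z = R = 1000 Ω
  C: Z = 1/(jωC) = -j/(ω·C) = 0 - j139.6 Ω
Step 3 — Parallel branch: R2 || C = 1/(1/R2 + 1/C) = 19.12 - j136.9 Ω.
Step 4 — Series with R1: Z_total = R1 + (R2 || C) = 2219 - j136.9 Ω = 2223∠-3.5° Ω.
Step 5 — Source phasor: V = 16.3∠-58.4° V = 8.541 - j13.88 V.
Step 6 — Current: I = V / Z = 0.004219 - j0.005996 A = 0.007331∠-54.9° A.
Step 7 — Complex power: S = V·I* = 0.1193 - j0.00736 VA.
Step 8 — Real power: P = Re(S) = 0.1193 W.
Step 9 — Reactive power: Q = Im(S) = -0.00736 VAR.
Step 10 — Apparent power: |S| = 0.1195 VA.
Step 11 — Power factor: PF = P/|S| = 0.9981 (leading).

(a) P = 0.1193 W  (b) Q = -0.00736 VAR  (c) S = 0.1195 VA  (d) PF = 0.9981 (leading)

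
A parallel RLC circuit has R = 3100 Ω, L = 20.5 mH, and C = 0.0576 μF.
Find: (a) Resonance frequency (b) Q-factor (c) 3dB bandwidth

Step 1 — Resonance: ω₀ = 1/√(LC) = 1/√(0.0205·5.76e-08) = 2.91e+04 rad/s.
Step 2 — f₀ = ω₀/(2π) = 4632 Hz.
Step 3 — Parallel Q: Q = R/(ω₀L) = 3100/(2.91e+04·0.0205) = 5.196.
Step 4 — Bandwidth: Δω = ω₀/Q = 5600 rad/s; BW = Δω/(2π) = 891.3 Hz.

(a) f₀ = 4632 Hz  (b) Q = 5.196  (c) BW = 891.3 Hz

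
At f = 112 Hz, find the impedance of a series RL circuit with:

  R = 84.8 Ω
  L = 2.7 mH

Step 1 — Angular frequency: ω = 2π·f = 2π·112 = 703.7 rad/s.
Step 2 — Component impedances:
  R: Z = R = 84.8 Ω
  L: Z = jωL = j·703.7·0.0027 = 0 + j1.9 Ω
Step 3 — Series combination: Z_total = R + L = 84.8 + j1.9 Ω = 84.82∠1.3° Ω.

Z = 84.8 + j1.9 Ω = 84.82∠1.3° Ω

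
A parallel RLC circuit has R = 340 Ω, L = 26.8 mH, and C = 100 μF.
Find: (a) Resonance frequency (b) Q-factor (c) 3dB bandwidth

Step 1 — Resonance: ω₀ = 1/√(LC) = 1/√(0.0268·0.0001) = 610.8 rad/s.
Step 2 — f₀ = ω₀/(2π) = 97.22 Hz.
Step 3 — Parallel Q: Q = R/(ω₀L) = 340/(610.8·0.0268) = 20.77.
Step 4 — Bandwidth: Δω = ω₀/Q = 29.41 rad/s; BW = Δω/(2π) = 4.681 Hz.

(a) f₀ = 97.22 Hz  (b) Q = 20.77  (c) BW = 4.681 Hz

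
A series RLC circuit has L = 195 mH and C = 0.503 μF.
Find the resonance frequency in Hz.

Step 1 — Resonance condition Im(Z)=0 gives ω₀ = 1/√(LC).
Step 2 — ω₀ = 1/√(0.195·5.03e-07) = 3193 rad/s.
Step 3 — f₀ = ω₀/(2π) = 508.2 Hz.

f₀ = 508.2 Hz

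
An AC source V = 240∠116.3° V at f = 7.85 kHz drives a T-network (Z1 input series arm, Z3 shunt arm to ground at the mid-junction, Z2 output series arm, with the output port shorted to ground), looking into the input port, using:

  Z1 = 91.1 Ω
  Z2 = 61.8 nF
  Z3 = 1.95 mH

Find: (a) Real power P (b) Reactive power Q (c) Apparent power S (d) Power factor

Step 1 — Angular frequency: ω = 2π·f = 2π·7850 = 4.932e+04 rad/s.
Step 2 — Component impedances:
  Z1: Z = R = 91.1 Ω
  Z2: Z = 1/(jωC) = -j/(ω·C) = 0 - j328.1 Ω
  Z3: Z = jωL = j·4.932e+04·0.00195 = 0 + j96.18 Ω
Step 3 — With the output port shorted to ground, the output series arm Z2 runs from the junction to ground; the shunt arm Z3 also runs from the junction to ground. They appear in parallel: Z3 || Z2 = 0 + j136.1 Ω.
Step 4 — Series with input arm Z1: Z_in = Z1 + (Z3 || Z2) = 91.1 + j136.1 Ω = 163.8∠56.2° Ω.
Step 5 — Source phasor: V = 240∠116.3° V = -106.3 + j215.2 V.
Step 6 — Current: I = V / Z = 0.7305 + j1.271 A = 1.466∠60.1° A.
Step 7 — Complex power: S = V·I* = 195.7 + j292.3 VA.
Step 8 — Real power: P = Re(S) = 195.7 W.
Step 9 — Reactive power: Q = Im(S) = 292.3 VAR.
Step 10 — Apparent power: |S| = 351.8 VA.
Step 11 — Power factor: PF = P/|S| = 0.5563 (lagging).

(a) P = 195.7 W  (b) Q = 292.3 VAR  (c) S = 351.8 VA  (d) PF = 0.5563 (lagging)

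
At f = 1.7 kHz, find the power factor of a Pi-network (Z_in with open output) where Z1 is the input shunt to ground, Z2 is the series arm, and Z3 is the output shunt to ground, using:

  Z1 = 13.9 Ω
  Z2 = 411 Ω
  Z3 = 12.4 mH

Step 1 — Angular frequency: ω = 2π·f = 2π·1700 = 1.068e+04 rad/s.
Step 2 — Component impedances:
  Z1: Z = R = 13.9 Ω
  Z2: Z = R = 411 Ω
  Z3: Z = jωL = j·1.068e+04·0.0124 = 0 + j132.4 Ω
Step 3 — With open output, the series arm Z2 and the output shunt Z3 appear in series to ground: Z2 + Z3 = 411 + j132.4 Ω.
Step 4 — Parallel with input shunt Z1: Z_in = Z1 || (Z2 + Z3) = 13.49 + j0.1292 Ω = 13.49∠0.5° Ω.
Step 5 — Power factor: PF = cos(φ) = Re(Z)/|Z| = 13.49/13.49 = 1.
Step 6 — Type: Im(Z) = 0.1292 ⇒ lagging (phase φ = 0.5°).

PF = 1 (lagging, φ = 0.5°)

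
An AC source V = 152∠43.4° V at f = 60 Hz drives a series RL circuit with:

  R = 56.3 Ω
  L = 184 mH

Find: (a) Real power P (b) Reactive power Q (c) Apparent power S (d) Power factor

Step 1 — Angular frequency: ω = 2π·f = 2π·60 = 377 rad/s.
Step 2 — Component impedances:
  R: Z = R = 56.3 Ω
  L: Z = jωL = j·377·0.184 = 0 + j69.37 Ω
Step 3 — Series combination: Z_total = R + L = 56.3 + j69.37 Ω = 89.34∠50.9° Ω.
Step 4 — Source phasor: V = 152∠43.4° V = 110.4 + j104.4 V.
Step 5 — Current: I = V / Z = 1.687 - j0.2231 A = 1.701∠-7.5° A.
Step 6 — Complex power: S = V·I* = 163 + j200.8 VA.
Step 7 — Real power: P = Re(S) = 163 W.
Step 8 — Reactive power: Q = Im(S) = 200.8 VAR.
Step 9 — Apparent power: |S| = 258.6 VA.
Step 10 — Power factor: PF = P/|S| = 0.6302 (lagging).

(a) P = 163 W  (b) Q = 200.8 VAR  (c) S = 258.6 VA  (d) PF = 0.6302 (lagging)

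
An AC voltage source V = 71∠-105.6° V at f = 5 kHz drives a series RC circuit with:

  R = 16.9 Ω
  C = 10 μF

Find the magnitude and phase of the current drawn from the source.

Step 1 — Angular frequency: ω = 2π·f = 2π·5000 = 3.142e+04 rad/s.
Step 2 — Component impedances:
  R: Z = R = 16.9 Ω
  C: Z = 1/(jωC) = -j/(ω·C) = 0 - j3.183 Ω
Step 3 — Series combination: Z_total = R + C = 16.9 - j3.183 Ω = 17.2∠-10.7° Ω.
Step 4 — Source phasor: V = 71∠-105.6° V = -19.09 - j68.38 V.
Step 5 — Ohm's law: I = V / Z_total = (-19.09 - j68.38) / (16.9 - j3.183) = -0.355 - j4.113 A.
Step 6 — Convert to polar: |I| = 4.129 A, ∠I = -94.9°.

I = 4.129∠-94.9° A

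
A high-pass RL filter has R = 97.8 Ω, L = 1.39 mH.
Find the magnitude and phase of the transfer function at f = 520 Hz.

Step 1 — Angular frequency: ω = 2π·520 = 3267 rad/s.
Step 2 — Transfer function: H(jω) = jωL/(R + jωL).
Step 3 — Numerator jωL = j·4.541; denominator R + jωL = 97.8 + j4.541.
Step 4 — H = 0.002152 + j0.04634.
Step 5 — Magnitude: |H| = 0.04639 (-26.7 dB); phase: φ = 87.3°.

|H| = 0.04639 (-26.7 dB), φ = 87.3°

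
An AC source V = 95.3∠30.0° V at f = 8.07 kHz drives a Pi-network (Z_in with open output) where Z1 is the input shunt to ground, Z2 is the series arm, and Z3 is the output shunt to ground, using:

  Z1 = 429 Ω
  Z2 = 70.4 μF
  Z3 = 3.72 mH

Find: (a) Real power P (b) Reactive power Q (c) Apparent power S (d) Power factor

Step 1 — Angular frequency: ω = 2π·f = 2π·8070 = 5.071e+04 rad/s.
Step 2 — Component impedances:
  Z1: Z = R = 429 Ω
  Z2: Z = 1/(jωC) = -j/(ω·C) = 0 - j0.2801 Ω
  Z3: Z = jωL = j·5.071e+04·0.00372 = 0 + j188.6 Ω
Step 3 — With open output, the series arm Z2 and the output shunt Z3 appear in series to ground: Z2 + Z3 = 0 + j188.3 Ω.
Step 4 — Parallel with input shunt Z1: Z_in = Z1 || (Z2 + Z3) = 69.33 + j157.9 Ω = 172.5∠66.3° Ω.
Step 5 — Source phasor: V = 95.3∠30.0° V = 82.53 + j47.65 V.
Step 6 — Current: I = V / Z = 0.4454 - j0.3271 A = 0.5526∠-36.3° A.
Step 7 — Complex power: S = V·I* = 21.17 + j48.22 VA.
Step 8 — Real power: P = Re(S) = 21.17 W.
Step 9 — Reactive power: Q = Im(S) = 48.22 VAR.
Step 10 — Apparent power: |S| = 52.66 VA.
Step 11 — Power factor: PF = P/|S| = 0.402 (lagging).

(a) P = 21.17 W  (b) Q = 48.22 VAR  (c) S = 52.66 VA  (d) PF = 0.402 (lagging)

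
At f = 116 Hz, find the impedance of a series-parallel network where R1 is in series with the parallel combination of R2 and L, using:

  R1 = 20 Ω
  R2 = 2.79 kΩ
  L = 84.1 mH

Step 1 — Angular frequency: ω = 2π·f = 2π·116 = 728.8 rad/s.
Step 2 — Component impedances:
  R1: Z = R = 20 Ω
  R2: Z = R = 2790 Ω
  L: Z = jωL = j·728.8·0.0841 = 0 + j61.3 Ω
Step 3 — Parallel branch: R2 || L = 1/(1/R2 + 1/L) = 1.346 + j61.27 Ω.
Step 4 — Series with R1: Z_total = R1 + (R2 || L) = 21.35 + j61.27 Ω = 64.88∠70.8° Ω.

Z = 21.35 + j61.27 Ω = 64.88∠70.8° Ω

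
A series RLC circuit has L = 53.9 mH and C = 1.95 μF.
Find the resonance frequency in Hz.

Step 1 — Resonance condition Im(Z)=0 gives ω₀ = 1/√(LC).
Step 2 — ω₀ = 1/√(0.0539·1.95e-06) = 3085 rad/s.
Step 3 — f₀ = ω₀/(2π) = 490.9 Hz.

f₀ = 490.9 Hz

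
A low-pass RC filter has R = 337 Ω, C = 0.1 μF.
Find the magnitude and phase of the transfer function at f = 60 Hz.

Step 1 — Angular frequency: ω = 2π·60 = 377 rad/s.
Step 2 — Transfer function: H(jω) = 1/(1 + jωRC).
Step 3 — Denominator: 1 + jωRC = 1 + j·377·337·1e-07 = 1 + j0.0127.
Step 4 — H = 0.9998 - j0.0127.
Step 5 — Magnitude: |H| = 0.9999 (-0.0 dB); phase: φ = -0.7°.

|H| = 0.9999 (-0.0 dB), φ = -0.7°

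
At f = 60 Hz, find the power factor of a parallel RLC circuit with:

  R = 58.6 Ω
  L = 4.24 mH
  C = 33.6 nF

Step 1 — Angular frequency: ω = 2π·f = 2π·60 = 377 rad/s.
Step 2 — Component impedances:
  R: Z = R = 58.6 Ω
  L: Z = jωL = j·377·0.00424 = 0 + j1.598 Ω
  C: Z = 1/(jωC) = -j/(ω·C) = 0 - j7.895e+04 Ω
Step 3 — Parallel combination: 1/Z_total = 1/R + 1/L + 1/C; Z_total = 0.04357 + j1.597 Ω = 1.598∠88.4° Ω.
Step 4 — Power factor: PF = cos(φ) = Re(Z)/|Z| = 0.04357/1.598 = 0.02727.
Step 5 — Type: Im(Z) = 1.597 ⇒ lagging (phase φ = 88.4°).

PF = 0.02727 (lagging, φ = 88.4°)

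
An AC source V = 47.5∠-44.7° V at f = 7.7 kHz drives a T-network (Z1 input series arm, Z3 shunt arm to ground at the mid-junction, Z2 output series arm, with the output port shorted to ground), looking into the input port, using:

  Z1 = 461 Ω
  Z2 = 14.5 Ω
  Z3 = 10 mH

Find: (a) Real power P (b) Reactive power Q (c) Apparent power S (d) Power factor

Step 1 — Angular frequency: ω = 2π·f = 2π·7700 = 4.838e+04 rad/s.
Step 2 — Component impedances:
  Z1: Z = R = 461 Ω
  Z2: Z = R = 14.5 Ω
  Z3: Z = jωL = j·4.838e+04·0.01 = 0 + j483.8 Ω
Step 3 — With the output port shorted to ground, the output series arm Z2 runs from the junction to ground; the shunt arm Z3 also runs from the junction to ground. They appear in parallel: Z3 || Z2 = 14.49 + j0.4342 Ω.
Step 4 — Series with input arm Z1: Z_in = Z1 + (Z3 || Z2) = 475.5 + j0.4342 Ω = 475.5∠0.1° Ω.
Step 5 — Source phasor: V = 47.5∠-44.7° V = 33.76 - j33.41 V.
Step 6 — Current: I = V / Z = 0.07094 - j0.07033 A = 0.0999∠-44.8° A.
Step 7 — Complex power: S = V·I* = 4.745 + j0.004333 VA.
Step 8 — Real power: P = Re(S) = 4.745 W.
Step 9 — Reactive power: Q = Im(S) = 0.004333 VAR.
Step 10 — Apparent power: |S| = 4.745 VA.
Step 11 — Power factor: PF = P/|S| = 1 (lagging).

(a) P = 4.745 W  (b) Q = 0.004333 VAR  (c) S = 4.745 VA  (d) PF = 1 (lagging)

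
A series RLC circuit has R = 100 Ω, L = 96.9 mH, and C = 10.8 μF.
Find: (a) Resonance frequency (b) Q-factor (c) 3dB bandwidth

Step 1 — Resonance: ω₀ = 1/√(LC) = 1/√(0.0969·1.08e-05) = 977.5 rad/s.
Step 2 — f₀ = ω₀/(2π) = 155.6 Hz.
Step 3 — Series Q: Q = ω₀L/R = 977.5·0.0969/100 = 0.9472.
Step 4 — Bandwidth: Δω = ω₀/Q = 1032 rad/s; BW = Δω/(2π) = 164.2 Hz.

(a) f₀ = 155.6 Hz  (b) Q = 0.9472  (c) BW = 164.2 Hz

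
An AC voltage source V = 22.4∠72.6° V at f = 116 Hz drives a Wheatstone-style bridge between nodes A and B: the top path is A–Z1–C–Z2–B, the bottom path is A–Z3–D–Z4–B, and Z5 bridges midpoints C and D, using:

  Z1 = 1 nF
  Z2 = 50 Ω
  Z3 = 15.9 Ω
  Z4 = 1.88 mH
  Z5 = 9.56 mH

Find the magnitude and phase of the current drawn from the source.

Step 1 — Angular frequency: ω = 2π·f = 2π·116 = 728.8 rad/s.
Step 2 — Component impedances:
  Z1: Z = 1/(jωC) = -j/(ω·C) = 0 - j1.372e+06 Ω
  Z2: Z = R = 50 Ω
  Z3: Z = R = 15.9 Ω
  Z4: Z = jωL = j·728.8·0.00188 = 0 + j1.37 Ω
  Z5: Z = jωL = j·728.8·0.00956 = 0 + j6.968 Ω
Step 3 — Bridge requires nodal analysis (the Z5 bridge couples midpoints C and D, so the two paths cannot be reduced to a simple series/parallel combination). Setting node B to ground and injecting 1 A at node A, the 3-node admittance system at A, C, D solves to V_A = Z_AB = 15.94 + j1.364 Ω = 15.99∠4.9° Ω.
Step 4 — Source phasor: V = 22.4∠72.6° V = 6.699 + j21.37 V.
Step 5 — Ohm's law: I = V / Z_total = (6.699 + j21.37) / (15.94 + j1.364) = 0.5312 + j1.296 A.
Step 6 — Convert to polar: |I| = 1.4 A, ∠I = 67.7°.

I = 1.4∠67.7° A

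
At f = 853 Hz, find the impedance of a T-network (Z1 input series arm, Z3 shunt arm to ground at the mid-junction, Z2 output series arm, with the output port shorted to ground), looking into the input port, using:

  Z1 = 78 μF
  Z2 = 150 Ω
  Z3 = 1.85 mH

Step 1 — Angular frequency: ω = 2π·f = 2π·853 = 5360 rad/s.
Step 2 — Component impedances:
  Z1: Z = 1/(jωC) = -j/(ω·C) = 0 - j2.392 Ω
  Z2: Z = R = 150 Ω
  Z3: Z = jωL = j·5360·0.00185 = 0 + j9.915 Ω
Step 3 — With the output port shorted to ground, the output series arm Z2 runs from the junction to ground; the shunt arm Z3 also runs from the junction to ground. They appear in parallel: Z3 || Z2 = 0.6526 + j9.872 Ω.
Step 4 — Series with input arm Z1: Z_in = Z1 + (Z3 || Z2) = 0.6526 + j7.48 Ω = 7.508∠85.0° Ω.

Z = 0.6526 + j7.48 Ω = 7.508∠85.0° Ω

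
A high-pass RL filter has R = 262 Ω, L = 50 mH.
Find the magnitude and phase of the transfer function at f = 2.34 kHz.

Step 1 — Angular frequency: ω = 2π·2340 = 1.47e+04 rad/s.
Step 2 — Transfer function: H(jω) = jωL/(R + jωL).
Step 3 — Numerator jωL = j·735.1; denominator R + jωL = 262 + j735.1.
Step 4 — H = 0.8873 + j0.3162.
Step 5 — Magnitude: |H| = 0.942 (-0.5 dB); phase: φ = 19.6°.

|H| = 0.942 (-0.5 dB), φ = 19.6°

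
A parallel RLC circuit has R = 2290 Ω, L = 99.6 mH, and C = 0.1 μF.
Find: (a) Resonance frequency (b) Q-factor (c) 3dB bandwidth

Step 1 — Resonance: ω₀ = 1/√(LC) = 1/√(0.0996·1e-07) = 1.002e+04 rad/s.
Step 2 — f₀ = ω₀/(2π) = 1595 Hz.
Step 3 — Parallel Q: Q = R/(ω₀L) = 2290/(1.002e+04·0.0996) = 2.295.
Step 4 — Bandwidth: Δω = ω₀/Q = 4367 rad/s; BW = Δω/(2π) = 695 Hz.

(a) f₀ = 1595 Hz  (b) Q = 2.295  (c) BW = 695 Hz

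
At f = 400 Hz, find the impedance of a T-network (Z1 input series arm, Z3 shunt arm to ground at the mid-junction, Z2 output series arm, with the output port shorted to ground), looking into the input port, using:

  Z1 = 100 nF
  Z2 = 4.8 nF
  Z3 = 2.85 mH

Step 1 — Angular frequency: ω = 2π·f = 2π·400 = 2513 rad/s.
Step 2 — Component impedances:
  Z1: Z = 1/(jωC) = -j/(ω·C) = 0 - j3979 Ω
  Z2: Z = 1/(jωC) = -j/(ω·C) = 0 - j8.289e+04 Ω
  Z3: Z = jωL = j·2513·0.00285 = 0 + j7.163 Ω
Step 3 — With the output port shorted to ground, the output series arm Z2 runs from the junction to ground; the shunt arm Z3 also runs from the junction to ground. They appear in parallel: Z3 || Z2 = 0 + j7.163 Ω.
Step 4 — Series with input arm Z1: Z_in = Z1 + (Z3 || Z2) = 0 - j3972 Ω = 3972∠-90.0° Ω.

Z = 0 - j3972 Ω = 3972∠-90.0° Ω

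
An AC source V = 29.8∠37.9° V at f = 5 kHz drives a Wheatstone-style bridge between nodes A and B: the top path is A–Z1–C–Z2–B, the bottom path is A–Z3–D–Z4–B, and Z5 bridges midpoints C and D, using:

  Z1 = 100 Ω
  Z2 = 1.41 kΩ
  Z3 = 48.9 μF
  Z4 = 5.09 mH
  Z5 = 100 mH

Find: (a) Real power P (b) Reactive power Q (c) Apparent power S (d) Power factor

Step 1 — Angular frequency: ω = 2π·f = 2π·5000 = 3.142e+04 rad/s.
Step 2 — Component impedances:
  Z1: Z = R = 100 Ω
  Z2: Z = R = 1410 Ω
  Z3: Z = 1/(jωC) = -j/(ω·C) = 0 - j0.6509 Ω
  Z4: Z = jωL = j·3.142e+04·0.00509 = 0 + j159.9 Ω
  Z5: Z = jωL = j·3.142e+04·0.1 = 0 + j3142 Ω
Step 3 — Bridge requires nodal analysis (the Z5 bridge couples midpoints C and D, so the two paths cannot be reduced to a simple series/parallel combination). Setting node B to ground and injecting 1 A at node A, the 3-node admittance system at A, C, D solves to V_A = Z_AB = 16.6 + j157.5 Ω = 158.3∠84.0° Ω.
Step 4 — Source phasor: V = 29.8∠37.9° V = 23.51 + j18.31 V.
Step 5 — Current: I = V / Z = 0.1305 - j0.1356 A = 0.1882∠-46.1° A.
Step 6 — Complex power: S = V·I* = 0.5881 + j5.578 VA.
Step 7 — Real power: P = Re(S) = 0.5881 W.
Step 8 — Reactive power: Q = Im(S) = 5.578 VAR.
Step 9 — Apparent power: |S| = 5.608 VA.
Step 10 — Power factor: PF = P/|S| = 0.1049 (lagging).

(a) P = 0.5881 W  (b) Q = 5.578 VAR  (c) S = 5.608 VA  (d) PF = 0.1049 (lagging)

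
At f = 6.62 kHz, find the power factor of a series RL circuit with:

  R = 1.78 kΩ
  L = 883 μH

Step 1 — Angular frequency: ω = 2π·f = 2π·6620 = 4.159e+04 rad/s.
Step 2 — Component impedances:
  R: Z = R = 1780 Ω
  L: Z = jωL = j·4.159e+04·0.000883 = 0 + j36.73 Ω
Step 3 — Series combination: Z_total = R + L = 1780 + j36.73 Ω = 1780∠1.2° Ω.
Step 4 — Power factor: PF = cos(φ) = Re(Z)/|Z| = 1780/1780.4 = 0.9998.
Step 5 — Type: Im(Z) = 36.73 ⇒ lagging (phase φ = 1.2°).

PF = 0.9998 (lagging, φ = 1.2°)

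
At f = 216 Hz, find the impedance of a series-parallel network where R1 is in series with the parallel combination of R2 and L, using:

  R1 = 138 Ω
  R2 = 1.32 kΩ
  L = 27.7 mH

Step 1 — Angular frequency: ω = 2π·f = 2π·216 = 1357 rad/s.
Step 2 — Component impedances:
  R1: Z = R = 138 Ω
  R2: Z = R = 1320 Ω
  L: Z = jωL = j·1357·0.0277 = 0 + j37.59 Ω
Step 3 — Parallel branch: R2 || L = 1/(1/R2 + 1/L) = 1.07 + j37.56 Ω.
Step 4 — Series with R1: Z_total = R1 + (R2 || L) = 139.1 + j37.56 Ω = 144.1∠15.1° Ω.

Z = 139.1 + j37.56 Ω = 144.1∠15.1° Ω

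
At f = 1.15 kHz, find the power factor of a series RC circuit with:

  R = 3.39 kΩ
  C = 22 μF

Step 1 — Angular frequency: ω = 2π·f = 2π·1150 = 7226 rad/s.
Step 2 — Component impedances:
  R: Z = R = 3390 Ω
  C: Z = 1/(jωC) = -j/(ω·C) = 0 - j6.291 Ω
Step 3 — Series combination: Z_total = R + C = 3390 - j6.291 Ω = 3390∠-0.1° Ω.
Step 4 — Power factor: PF = cos(φ) = Re(Z)/|Z| = 3390/3390 = 1.
Step 5 — Type: Im(Z) = -6.291 ⇒ leading (phase φ = -0.1°).

PF = 1 (leading, φ = -0.1°)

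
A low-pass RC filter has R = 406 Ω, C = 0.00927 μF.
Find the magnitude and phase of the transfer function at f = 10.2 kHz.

Step 1 — Angular frequency: ω = 2π·1.02e+04 = 6.409e+04 rad/s.
Step 2 — Transfer function: H(jω) = 1/(1 + jωRC).
Step 3 — Denominator: 1 + jωRC = 1 + j·6.409e+04·406·9.27e-09 = 1 + j0.2412.
Step 4 — H = 0.945 - j0.2279.
Step 5 — Magnitude: |H| = 0.9721 (-0.2 dB); phase: φ = -13.6°.

|H| = 0.9721 (-0.2 dB), φ = -13.6°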